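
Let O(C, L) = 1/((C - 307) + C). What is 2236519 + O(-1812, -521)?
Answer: 8791756188/3931 ≈ 2.2365e+6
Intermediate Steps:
O(C, L) = 1/(-307 + 2*C) (O(C, L) = 1/((-307 + C) + C) = 1/(-307 + 2*C))
2236519 + O(-1812, -521) = 2236519 + 1/(-307 + 2*(-1812)) = 2236519 + 1/(-307 - 3624) = 2236519 + 1/(-3931) = 2236519 - 1/3931 = 8791756188/3931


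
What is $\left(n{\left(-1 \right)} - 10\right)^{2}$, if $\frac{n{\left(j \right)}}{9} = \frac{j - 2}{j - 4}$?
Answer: $\frac{529}{25} \approx 21.16$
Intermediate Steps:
$n{\left(j \right)} = \frac{9 \left(-2 + j\right)}{-4 + j}$ ($n{\left(j \right)} = 9 \frac{j - 2}{j - 4} = 9 \frac{-2 + j}{-4 + j} = \frac{9 \left(-2 + j\right)}{-4 + j}$)
$\left(n{\left(-1 \right)} - 10\right)^{2} = \left(\frac{9 \left(-2 - 1\right)}{-4 - 1} - 10\right)^{2} = \left(9 \frac{1}{-5} \left(-3\right) - 10\right)^{2} = \left(9 \left(- \frac{1}{5}\right) \left(-3\right) - 10\right)^{2} = \left(\frac{27}{5} - 10\right)^{2} = \left(- \frac{23}{5}\right)^{2} = \frac{529}{25}$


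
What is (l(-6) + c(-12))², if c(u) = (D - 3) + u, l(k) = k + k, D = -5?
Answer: 1024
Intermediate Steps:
l(k) = 2*k
c(u) = -8 + u (c(u) = (-5 - 3) + u = -8 + u)
(l(-6) + c(-12))² = (2*(-6) + (-8 - 12))² = (-12 - 20)² = (-32)² = 1024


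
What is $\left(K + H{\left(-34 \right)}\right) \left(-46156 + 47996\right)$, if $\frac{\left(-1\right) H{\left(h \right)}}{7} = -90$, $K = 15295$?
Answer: $29302000$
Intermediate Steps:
$H{\left(h \right)} = 630$ ($H{\left(h \right)} = \left(-7\right) \left(-90\right) = 630$)
$\left(K + H{\left(-34 \right)}\right) \left(-46156 + 47996\right) = \left(15295 + 630\right) \left(-46156 + 47996\right) = 15925 \cdot 1840 = 29302000$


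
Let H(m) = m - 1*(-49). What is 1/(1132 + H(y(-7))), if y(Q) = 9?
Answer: 1/1190 ≈ 0.00084034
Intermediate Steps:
H(m) = 49 + m (H(m) = m + 49 = 49 + m)
1/(1132 + H(y(-7))) = 1/(1132 + (49 + 9)) = 1/(1132 + 58) = 1/1190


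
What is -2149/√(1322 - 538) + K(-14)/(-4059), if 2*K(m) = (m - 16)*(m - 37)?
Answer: -138797/1804 ≈ -76.938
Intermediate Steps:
K(m) = (-37 + m)*(-16 + m)/2 (K(m) = ((m - 16)*(m - 37))/2 = ((-16 + m)*(-37 + m))/2 = ((-37 + m)*(-16 + m))/2 = (-37 + m)*(-16 + m)/2)
-2149/√(1322 - 538) + K(-14)/(-4059) = -2149/√(1322 - 538) + (296 + (½)*(-14)² - 53/2*(-14))/(-4059) = -2149/(√784) + (296 + (½)*196 + 371)*(-1/4059) = -2149/28 + (296 + 98 + 371)*(-1/4059) = -2149*1/28 + 765*(-1/4059) = -307/4 - 85/451 = -138797/1804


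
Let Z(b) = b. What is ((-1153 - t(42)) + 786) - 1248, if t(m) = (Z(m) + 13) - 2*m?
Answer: -1586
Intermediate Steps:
t(m) = 13 - m (t(m) = (m + 13) - 2*m = (13 + m) - 2*m = 13 - m)
((-1153 - t(42)) + 786) - 1248 = ((-1153 - (13 - 1*42)) + 786) - 1248 = ((-1153 - (13 - 42)) + 786) - 1248 = ((-1153 - 1*(-29)) + 786) - 1248 = ((-1153 + 29) + 786) - 1248 = (-1124 + 786) - 1248 = -338 - 1248 = -1586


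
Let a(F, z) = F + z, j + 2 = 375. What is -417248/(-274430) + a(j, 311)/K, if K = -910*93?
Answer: 45030754/29775655 ≈ 1.5123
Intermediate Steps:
j = 373 (j = -2 + 375 = 373)
K = -84630
-417248/(-274430) + a(j, 311)/K = -417248/(-274430) + (373 + 311)/(-84630) = -417248*(-1/274430) + 684*(-1/84630) = 16048/10555 - 114/14105 = 45030754/29775655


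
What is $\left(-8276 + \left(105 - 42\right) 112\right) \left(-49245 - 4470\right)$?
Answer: $65532300$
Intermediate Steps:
$\left(-8276 + \left(105 - 42\right) 112\right) \left(-49245 - 4470\right) = \left(-8276 + 63 \cdot 112\right) \left(-53715\right) = \left(-8276 + 7056\right) \left(-53715\right) = \left(-1220\right) \left(-53715\right) = 65532300$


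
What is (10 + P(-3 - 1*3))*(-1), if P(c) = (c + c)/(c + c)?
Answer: -11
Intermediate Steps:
P(c) = 1 (P(c) = (2*c)/((2*c)) = (2*c)*(1/(2*c)) = 1)
(10 + P(-3 - 1*3))*(-1) = (10 + 1)*(-1) = 11*(-1) = -11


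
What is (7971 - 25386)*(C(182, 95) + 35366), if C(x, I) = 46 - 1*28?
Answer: -616212360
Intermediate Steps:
C(x, I) = 18 (C(x, I) = 46 - 28 = 18)
(7971 - 25386)*(C(182, 95) + 35366) = (7971 - 25386)*(18 + 35366) = -17415*35384 = -616212360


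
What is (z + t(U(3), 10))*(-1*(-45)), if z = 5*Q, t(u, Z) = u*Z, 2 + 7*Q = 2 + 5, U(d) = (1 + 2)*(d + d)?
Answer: 57825/7 ≈ 8260.7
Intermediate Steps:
U(d) = 6*d (U(d) = 3*(2*d) = 6*d)
Q = 5/7 (Q = -2/7 + (2 + 5)/7 = -2/7 + (⅐)*7 = -2/7 + 1 = 5/7 ≈ 0.71429)
t(u, Z) = Z*u
z = 25/7 (z = 5*(5/7) = 25/7 ≈ 3.5714)
(z + t(U(3), 10))*(-1*(-45)) = (25/7 + 10*(6*3))*(-1*(-45)) = (25/7 + 10*18)*45 = (25/7 + 180)*45 = (1285/7)*45 = 57825/7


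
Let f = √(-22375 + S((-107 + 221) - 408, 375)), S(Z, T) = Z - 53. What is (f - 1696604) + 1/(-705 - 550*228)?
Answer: -213950247421/126105 + I*√22722 ≈ -1.6966e+6 + 150.74*I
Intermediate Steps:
S(Z, T) = -53 + Z
f = I*√22722 (f = √(-22375 + (-53 + ((-107 + 221) - 408))) = √(-22375 + (-53 + (114 - 408))) = √(-22375 + (-53 - 294)) = √(-22375 - 347) = √(-22722) = I*√22722 ≈ 150.74*I)
(f - 1696604) + 1/(-705 - 550*228) = (I*√22722 - 1696604) + 1/(-705 - 550*228) = (-1696604 + I*√22722) + 1/(-705 - 125400) = (-1696604 + I*√22722) + 1/(-126105) = (-1696604 + I*√22722) - 1/126105 = -213950247421/126105 + I*√22722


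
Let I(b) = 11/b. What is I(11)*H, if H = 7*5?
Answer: 35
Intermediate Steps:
H = 35
I(11)*H = (11/11)*35 = (11*(1/11))*35 = 1*35 = 35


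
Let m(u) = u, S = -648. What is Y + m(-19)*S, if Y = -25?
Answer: 12287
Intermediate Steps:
Y + m(-19)*S = -25 - 19*(-648) = -25 + 12312 = 12287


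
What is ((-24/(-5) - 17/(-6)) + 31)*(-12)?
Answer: -2318/5 ≈ -463.60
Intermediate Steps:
((-24/(-5) - 17/(-6)) + 31)*(-12) = ((-24*(-1/5) - 17*(-1/6)) + 31)*(-12) = ((24/5 + 17/6) + 31)*(-12) = (229/30 + 31)*(-12) = (1159/30)*(-12) = -2318/5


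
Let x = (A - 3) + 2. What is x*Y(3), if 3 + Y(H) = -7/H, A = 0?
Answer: 16/3 ≈ 5.3333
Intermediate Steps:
x = -1 (x = (0 - 3) + 2 = -3 + 2 = -1)
Y(H) = -3 - 7/H
x*Y(3) = -(-3 - 7/3) = -1*(-16/3) = 16/3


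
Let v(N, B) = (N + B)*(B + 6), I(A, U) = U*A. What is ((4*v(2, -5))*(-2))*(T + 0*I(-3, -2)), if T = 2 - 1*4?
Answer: -48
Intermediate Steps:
T = -2 (T = 2 - 4 = -2)
I(A, U) = A*U
v(N, B) = (6 + B)*(B + N) (v(N, B) = (B + N)*(6 + B) = (6 + B)*(B + N))
((4*v(2, -5))*(-2))*(T + 0*I(-3, -2)) = ((4*((-5)**2 + 6*(-5) + 6*2 - 5*2))*(-2))*(-2 + 0*(-3*(-2))) = ((4*(25 - 30 + 12 - 10))*(-2))*(-2 + 0*6) = ((4*(-3))*(-2))*(-2 + 0) = -12*(-2)*(-2) = 24*(-2) = -48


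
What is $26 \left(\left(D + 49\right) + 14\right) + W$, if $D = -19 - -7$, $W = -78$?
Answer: $1248$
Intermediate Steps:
$D = -12$ ($D = -19 + 7 = -12$)
$26 \left(\left(D + 49\right) + 14\right) + W = 26 \left(\left(-12 + 49\right) + 14\right) - 78 = 26 \left(37 + 14\right) - 78 = 26 \cdot 51 - 78 = 1326 - 78 = 1248$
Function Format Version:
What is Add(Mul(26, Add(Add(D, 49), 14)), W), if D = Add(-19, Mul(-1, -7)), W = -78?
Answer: 1248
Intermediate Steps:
D = -12 (D = Add(-19, 7) = -12)
Add(Mul(26, Add(Add(D, 49), 14)), W) = Add(Mul(26, Add(Add(-12, 49), 14)), -78) = Add(Mul(26, Add(37, 14)), -78) = Add(Mul(26, 51), -78) = Add(1326, -78) = 1248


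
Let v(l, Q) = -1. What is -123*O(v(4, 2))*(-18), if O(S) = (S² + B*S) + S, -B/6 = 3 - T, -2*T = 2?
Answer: 53136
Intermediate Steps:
T = -1 (T = -½*2 = -1)
B = -24 (B = -6*(3 - 1*(-1)) = -6*(3 + 1) = -6*4 = -24)
O(S) = S² - 23*S (O(S) = (S² - 24*S) + S = S² - 23*S)
-123*O(v(4, 2))*(-18) = -(-123)*(-23 - 1)*(-18) = -(-123)*(-24)*(-18) = -123*24*(-18) = -2952*(-18) = 53136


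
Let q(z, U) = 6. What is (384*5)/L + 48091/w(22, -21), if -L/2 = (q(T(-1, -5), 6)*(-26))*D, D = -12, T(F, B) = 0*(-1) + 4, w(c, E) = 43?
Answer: 1874689/1677 ≈ 1117.9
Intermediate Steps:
T(F, B) = 4 (T(F, B) = 0 + 4 = 4)
L = -3744 (L = -2*6*(-26)*(-12) = -(-312)*(-12) = -2*1872 = -3744)
(384*5)/L + 48091/w(22, -21) = (384*5)/(-3744) + 48091/43 = 1920*(-1/3744) + 48091*(1/43) = -20/39 + 48091/43 = 1874689/1677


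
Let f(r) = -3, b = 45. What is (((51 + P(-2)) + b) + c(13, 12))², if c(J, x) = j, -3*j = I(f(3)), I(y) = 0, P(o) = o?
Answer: 8836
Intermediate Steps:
j = 0 (j = -⅓*0 = 0)
c(J, x) = 0
(((51 + P(-2)) + b) + c(13, 12))² = (((51 - 2) + 45) + 0)² = ((49 + 45) + 0)² = (94 + 0)² = 94² = 8836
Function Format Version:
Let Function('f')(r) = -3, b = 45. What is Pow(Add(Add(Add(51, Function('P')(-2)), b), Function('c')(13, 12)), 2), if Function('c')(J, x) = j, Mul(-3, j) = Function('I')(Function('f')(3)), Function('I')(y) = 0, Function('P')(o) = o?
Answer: 8836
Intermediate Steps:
j = 0 (j = Mul(Rational(-1, 3), 0) = 0)
Function('c')(J, x) = 0
Pow(Add(Add(Add(51, Function('P')(-2)), b), Function('c')(13, 12)), 2) = Pow(Add(Add(Add(51, -2), 45), 0), 2) = Pow(Add(Add(49, 45), 0), 2) = Pow(Add(94, 0), 2) = Pow(94, 2) = 8836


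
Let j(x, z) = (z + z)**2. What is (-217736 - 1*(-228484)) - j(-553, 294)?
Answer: -334996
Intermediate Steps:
j(x, z) = 4*z**2 (j(x, z) = (2*z)**2 = 4*z**2)
(-217736 - 1*(-228484)) - j(-553, 294) = (-217736 - 1*(-228484)) - 4*294**2 = (-217736 + 228484) - 4*86436 = 10748 - 1*345744 = 10748 - 345744 = -334996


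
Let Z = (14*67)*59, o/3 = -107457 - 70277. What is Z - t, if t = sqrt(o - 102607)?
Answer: 55342 - I*sqrt(635809) ≈ 55342.0 - 797.38*I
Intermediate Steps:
o = -533202 (o = 3*(-107457 - 70277) = 3*(-177734) = -533202)
t = I*sqrt(635809) (t = sqrt(-533202 - 102607) = sqrt(-635809) = I*sqrt(635809) ≈ 797.38*I)
Z = 55342 (Z = 938*59 = 55342)
Z - t = 55342 - I*sqrt(635809)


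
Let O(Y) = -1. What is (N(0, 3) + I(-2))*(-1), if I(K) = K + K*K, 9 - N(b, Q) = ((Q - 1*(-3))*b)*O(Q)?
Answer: -11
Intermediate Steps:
N(b, Q) = 9 + b*(3 + Q) (N(b, Q) = 9 - (Q - 1*(-3))*b*(-1) = 9 - (Q + 3)*b*(-1) = 9 - (3 + Q)*b*(-1) = 9 - b*(3 + Q)*(-1) = 9 - (-1)*b*(3 + Q) = 9 + b*(3 + Q))
I(K) = K + K²
(N(0, 3) + I(-2))*(-1) = ((9 + 3*0 + 3*0) - 2*(1 - 2))*(-1) = ((9 + 0 + 0) - 2*(-1))*(-1) = (9 + 2)*(-1) = 11*(-1) = -11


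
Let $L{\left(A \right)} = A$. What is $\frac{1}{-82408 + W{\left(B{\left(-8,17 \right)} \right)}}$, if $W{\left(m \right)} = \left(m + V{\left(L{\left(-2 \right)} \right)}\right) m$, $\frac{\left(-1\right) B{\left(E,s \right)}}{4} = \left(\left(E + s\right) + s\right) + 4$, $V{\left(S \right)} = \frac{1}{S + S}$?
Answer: $- \frac{1}{67978} \approx -1.4711 \cdot 10^{-5}$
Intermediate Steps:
$V{\left(S \right)} = \frac{1}{2 S}$
$B{\left(E,s \right)} = -16 - 8 s - 4 E$ ($B{\left(E,s \right)} = - 4 \left(\left(\left(E + s\right) + s\right) + 4\right) = - 4 \left(\left(E + 2 s\right) + 4\right) = - 4 \left(4 + E + 2 s\right) = -16 - 8 s - 4 E$)
$W{\left(m \right)} = m \left(- \frac{1}{4} + m\right)$ ($W{\left(m \right)} = \left(m + \frac{1}{2 \left(-2\right)}\right) m = \left(m + \frac{1}{2} \left(- \frac{1}{2}\right)\right) m = \left(m - \frac{1}{4}\right) m = \left(- \frac{1}{4} + m\right) m = m \left(- \frac{1}{4} + m\right)$)
$\frac{1}{-82408 + W{\left(B{\left(-8,17 \right)} \right)}} = \frac{1}{-82408 + \left(-16 - 136 - -32\right) \left(- \frac{1}{4} - 120\right)} = \frac{1}{-82408 + \left(-16 - 136 + 32\right) \left(- \frac{1}{4} - 120\right)} = \frac{1}{-82408 - 120 \left(- \frac{1}{4} - 120\right)} = \frac{1}{-82408 - -14430} = \frac{1}{-82408 + 14430} = \frac{1}{-67978} = - \frac{1}{67978}$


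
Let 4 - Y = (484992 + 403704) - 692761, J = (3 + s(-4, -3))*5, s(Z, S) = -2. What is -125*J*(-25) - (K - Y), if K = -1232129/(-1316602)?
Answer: -237392472341/1316602 ≈ -1.8031e+5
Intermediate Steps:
K = 1232129/1316602 (K = -1232129*(-1/1316602) = 1232129/1316602 ≈ 0.93584)
J = 5 (J = (3 - 2)*5 = 1*5 = 5)
Y = -195931 (Y = 4 - ((484992 + 403704) - 692761) = 4 - (888696 - 692761) = 4 - 1*195935 = 4 - 195935 = -195931)
-125*J*(-25) - (K - Y) = -125*5*(-25) - (1232129/1316602 - 1*(-195931)) = -625*(-25) - (1232129/1316602 + 195931) = 15625 - 1*257964378591/1316602 = 15625 - 257964378591/1316602 = -237392472341/1316602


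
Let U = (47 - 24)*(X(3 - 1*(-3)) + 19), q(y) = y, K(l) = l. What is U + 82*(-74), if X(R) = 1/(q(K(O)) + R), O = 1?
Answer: -39394/7 ≈ -5627.7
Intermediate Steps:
X(R) = 1/(1 + R)
U = 3082/7 (U = (47 - 24)*(1/(1 + (3 - 1*(-3))) + 19) = 23*(1/(1 + (3 + 3)) + 19) = 23*(1/(1 + 6) + 19) = 23*(1/7 + 19) = 23*(⅐ + 19) = 23*(134/7) = 3082/7 ≈ 440.29)
U + 82*(-74) = 3082/7 + 82*(-74) = 3082/7 - 6068 = -39394/7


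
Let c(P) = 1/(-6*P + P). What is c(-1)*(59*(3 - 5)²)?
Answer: 236/5 ≈ 47.200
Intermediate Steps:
c(P) = -1/(5*P) (c(P) = 1/(-5*P) = -1/(5*P))
c(-1)*(59*(3 - 5)²) = (-⅕/(-1))*(59*(3 - 5)²) = (-⅕*(-1))*(59*(-2)²) = (59*4)/5 = (⅕)*236 = 236/5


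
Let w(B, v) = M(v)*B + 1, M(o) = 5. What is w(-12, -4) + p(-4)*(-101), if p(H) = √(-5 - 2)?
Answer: -59 - 101*I*√7 ≈ -59.0 - 267.22*I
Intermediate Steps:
p(H) = I*√7 (p(H) = √(-7) = I*√7)
w(B, v) = 1 + 5*B (w(B, v) = 5*B + 1 = 1 + 5*B)
w(-12, -4) + p(-4)*(-101) = (1 + 5*(-12)) + (I*√7)*(-101) = (1 - 60) - 101*I*√7 = -59 - 101*I*√7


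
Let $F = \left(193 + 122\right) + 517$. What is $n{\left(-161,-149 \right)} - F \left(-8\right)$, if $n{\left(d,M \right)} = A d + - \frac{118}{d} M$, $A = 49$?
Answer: $- \frac{216095}{161} \approx -1342.2$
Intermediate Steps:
$n{\left(d,M \right)} = 49 d - \frac{118 M}{d}$ ($n{\left(d,M \right)} = 49 d + - \frac{118}{d} M = 49 d - \frac{118 M}{d}$)
$F = 832$ ($F = 315 + 517 = 832$)
$n{\left(-161,-149 \right)} - F \left(-8\right) = \left(49 \left(-161\right) - - \frac{17582}{-161}\right) - 832 \left(-8\right) = \left(-7889 - \left(-17582\right) \left(- \frac{1}{161}\right)\right) - -6656 = \left(-7889 - \frac{17582}{161}\right) + 6656 = - \frac{1287711}{161} + 6656 = - \frac{216095}{161}$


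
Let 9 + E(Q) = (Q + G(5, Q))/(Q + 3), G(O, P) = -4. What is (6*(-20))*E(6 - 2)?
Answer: 1080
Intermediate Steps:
E(Q) = -9 + (-4 + Q)/(3 + Q) (E(Q) = -9 + (Q - 4)/(Q + 3) = -9 + (-4 + Q)/(3 + Q))
(6*(-20))*E(6 - 2) = (6*(-20))*((-31 - 8*(6 - 2))/(3 + (6 - 2))) = -120*(-31 - 8*4)/(3 + 4) = -120*(-31 - 32)/7 = -120*(-63)/7 = -120*(-9) = 1080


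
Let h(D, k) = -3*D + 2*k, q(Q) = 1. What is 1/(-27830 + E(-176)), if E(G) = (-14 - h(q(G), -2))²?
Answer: -1/27781 ≈ -3.5996e-5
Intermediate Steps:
E(G) = 49 (E(G) = (-14 - (-3*1 + 2*(-2)))² = (-14 - (-3 - 4))² = (-14 - 1*(-7))² = (-14 + 7)² = (-7)² = 49)
1/(-27830 + E(-176)) = 1/(-27830 + 49) = 1/(-27781) = -1/27781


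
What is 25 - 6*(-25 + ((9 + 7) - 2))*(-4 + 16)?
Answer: 817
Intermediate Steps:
25 - 6*(-25 + ((9 + 7) - 2))*(-4 + 16) = 25 - 6*(-25 + (16 - 2))*12 = 25 - 6*(-25 + 14)*12 = 25 - (-66)*12 = 25 - 6*(-132) = 25 + 792 = 817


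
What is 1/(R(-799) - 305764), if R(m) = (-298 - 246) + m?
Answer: -1/307107 ≈ -3.2562e-6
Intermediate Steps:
R(m) = -544 + m
1/(R(-799) - 305764) = 1/((-544 - 799) - 305764) = 1/(-1343 - 305764) = 1/(-307107) = -1/307107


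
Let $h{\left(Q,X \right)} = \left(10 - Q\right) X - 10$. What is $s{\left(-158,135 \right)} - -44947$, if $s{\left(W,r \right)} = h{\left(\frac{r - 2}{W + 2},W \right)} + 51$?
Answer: $\frac{3375317}{78} \approx 43273.0$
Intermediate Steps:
$h{\left(Q,X \right)} = -10 + X \left(10 - Q\right)$ ($h{\left(Q,X \right)} = X \left(10 - Q\right) - 10 = -10 + X \left(10 - Q\right)$)
$s{\left(W,r \right)} = 41 + 10 W - \frac{W \left(-2 + r\right)}{2 + W}$ ($s{\left(W,r \right)} = \left(-10 + 10 W - \frac{r - 2}{W + 2} W\right) + 51 = \left(-10 + 10 W - \frac{-2 + r}{2 + W} W\right) + 51 = \left(-10 + 10 W - \frac{W \left(-2 + r\right)}{2 + W}\right) + 51 = 41 + 10 W - \frac{W \left(-2 + r\right)}{2 + W}$)
$s{\left(-158,135 \right)} - -44947 = \frac{\left(2 - 158\right) \left(41 + 10 \left(-158\right)\right) - - 158 \left(-2 + 135\right)}{2 - 158} - -44947 = \frac{- 156 \left(41 - 1580\right) - \left(-158\right) 133}{-156} + 44947 = - \frac{\left(-156\right) \left(-1539\right) + 21014}{156} + 44947 = - \frac{240084 + 21014}{156} + 44947 = \left(- \frac{1}{156}\right) 261098 + 44947 = - \frac{130549}{78} + 44947 = \frac{3375317}{78}$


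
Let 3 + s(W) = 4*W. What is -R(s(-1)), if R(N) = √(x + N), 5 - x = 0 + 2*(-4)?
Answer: -√6 ≈ -2.4495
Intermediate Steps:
s(W) = -3 + 4*W
x = 13 (x = 5 - (0 + 2*(-4)) = 5 - (0 - 8) = 5 - 1*(-8) = 5 + 8 = 13)
R(N) = √(13 + N)
-R(s(-1)) = -√(13 + (-3 + 4*(-1))) = -√(13 + (-3 - 4)) = -√(13 - 7) = -√6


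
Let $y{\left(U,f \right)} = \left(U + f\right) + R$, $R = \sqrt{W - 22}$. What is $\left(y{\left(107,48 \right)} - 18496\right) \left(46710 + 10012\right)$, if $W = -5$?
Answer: $-1040338202 + 170166 i \sqrt{3} \approx -1.0403 \cdot 10^{9} + 2.9474 \cdot 10^{5} i$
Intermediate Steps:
$R = 3 i \sqrt{3}$ ($R = \sqrt{-5 - 22} = \sqrt{-27} = 3 i \sqrt{3} \approx 5.1962 i$)
$y{\left(U,f \right)} = U + f + 3 i \sqrt{3}$ ($y{\left(U,f \right)} = \left(U + f\right) + 3 i \sqrt{3} = U + f + 3 i \sqrt{3}$)
$\left(y{\left(107,48 \right)} - 18496\right) \left(46710 + 10012\right) = \left(\left(107 + 48 + 3 i \sqrt{3}\right) - 18496\right) \left(46710 + 10012\right) = \left(\left(155 + 3 i \sqrt{3}\right) - 18496\right) 56722 = \left(-18341 + 3 i \sqrt{3}\right) 56722 = -1040338202 + 170166 i \sqrt{3}$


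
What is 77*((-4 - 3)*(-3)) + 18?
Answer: 1635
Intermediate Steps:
77*((-4 - 3)*(-3)) + 18 = 77*(-7*(-3)) + 18 = 77*21 + 18 = 1617 + 18 = 1635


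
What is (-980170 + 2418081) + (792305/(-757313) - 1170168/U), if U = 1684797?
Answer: 611551756768240434/425306223487 ≈ 1.4379e+6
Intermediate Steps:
(-980170 + 2418081) + (792305/(-757313) - 1170168/U) = (-980170 + 2418081) + (792305/(-757313) - 1170168/1684797) = 1437911 + (792305*(-1/757313) - 1170168*1/1684797) = 1437911 + (-792305/757313 - 390056/561599) = 1437911 - 740352175223/425306223487 = 611551756768240434/425306223487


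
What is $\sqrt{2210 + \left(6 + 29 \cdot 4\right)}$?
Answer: $2 \sqrt{583} \approx 48.291$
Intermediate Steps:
$\sqrt{2210 + \left(6 + 29 \cdot 4\right)} = \sqrt{2210 + \left(6 + 116\right)} = \sqrt{2210 + 122} = \sqrt{2332} = 2 \sqrt{583}$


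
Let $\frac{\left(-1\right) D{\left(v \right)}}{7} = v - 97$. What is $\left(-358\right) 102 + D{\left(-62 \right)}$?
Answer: $-35403$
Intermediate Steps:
$D{\left(v \right)} = 679 - 7 v$ ($D{\left(v \right)} = - 7 \left(v - 97\right) = - 7 \left(-97 + v\right) = 679 - 7 v$)
$\left(-358\right) 102 + D{\left(-62 \right)} = \left(-358\right) 102 + \left(679 - -434\right) = -36516 + \left(679 + 434\right) = -36516 + 1113 = -35403$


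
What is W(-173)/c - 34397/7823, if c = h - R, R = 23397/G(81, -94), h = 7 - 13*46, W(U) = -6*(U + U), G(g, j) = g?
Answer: -313907482/46460797 ≈ -6.7564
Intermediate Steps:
W(U) = -12*U
h = -591 (h = 7 - 598 = -591)
R = 7799/27 (R = 23397/81 = 23397*(1/81) = 7799/27 ≈ 288.85)
c = -23756/27 (c = -591 - 1*7799/27 = -591 - 7799/27 = -23756/27 ≈ -879.85)
W(-173)/c - 34397/7823 = (-12*(-173))/(-23756/27) - 34397/7823 = 2076*(-27/23756) - 34397*1/7823 = -14013/5939 - 34397/7823 = -313907482/46460797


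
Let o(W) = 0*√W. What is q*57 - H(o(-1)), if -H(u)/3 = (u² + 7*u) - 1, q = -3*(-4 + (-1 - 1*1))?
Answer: 1023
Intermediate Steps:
q = 18 (q = -3*(-4 + (-1 - 1)) = -3*(-4 - 2) = -3*(-6) = 18)
o(W) = 0
H(u) = 3 - 21*u - 3*u² (H(u) = -3*((u² + 7*u) - 1) = -3*(-1 + u² + 7*u) = 3 - 21*u - 3*u²)
q*57 - H(o(-1)) = 18*57 - (3 - 21*0 - 3*0²) = 1026 - (3 + 0 - 3*0) = 1026 - (3 + 0 + 0) = 1026 - 1*3 = 1026 - 3 = 1023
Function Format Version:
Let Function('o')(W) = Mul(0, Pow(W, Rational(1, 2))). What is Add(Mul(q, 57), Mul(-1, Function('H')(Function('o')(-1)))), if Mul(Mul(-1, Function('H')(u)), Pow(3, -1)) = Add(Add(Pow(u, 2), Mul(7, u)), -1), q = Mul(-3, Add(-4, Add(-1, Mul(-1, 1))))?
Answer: 1023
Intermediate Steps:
q = 18 (q = Mul(-3, Add(-4, Add(-1, -1))) = Mul(-3, Add(-4, -2)) = Mul(-3, -6) = 18)
Function('o')(W) = 0
Function('H')(u) = Add(3, Mul(-21, u), Mul(-3, Pow(u, 2))) (Function('H')(u) = Mul(-3, Add(Add(Pow(u, 2), Mul(7, u)), -1)) = Mul(-3, Add(-1, Pow(u, 2), Mul(7, u))) = Add(3, Mul(-21, u), Mul(-3, Pow(u, 2))))
Add(Mul(q, 57), Mul(-1, Function('H')(Function('o')(-1)))) = Add(Mul(18, 57), Mul(-1, Add(3, Mul(-21, 0), Mul(-3, Pow(0, 2))))) = Add(1026, Mul(-1, Add(3, 0, Mul(-3, 0)))) = Add(1026, Mul(-1, Add(3, 0, 0))) = Add(1026, Mul(-1, 3)) = Add(1026, -3) = 1023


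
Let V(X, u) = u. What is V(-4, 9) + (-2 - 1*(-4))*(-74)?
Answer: -139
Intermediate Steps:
V(-4, 9) + (-2 - 1*(-4))*(-74) = 9 + (-2 - 1*(-4))*(-74) = 9 + (-2 + 4)*(-74) = 9 + 2*(-74) = 9 - 148 = -139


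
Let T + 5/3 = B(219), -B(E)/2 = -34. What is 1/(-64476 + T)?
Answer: -3/193229 ≈ -1.5526e-5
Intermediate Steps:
B(E) = 68 (B(E) = -2*(-34) = 68)
T = 199/3 (T = -5/3 + 68 = 199/3 ≈ 66.333)
1/(-64476 + T) = 1/(-64476 + 199/3) = 1/(-193229/3) = -3/193229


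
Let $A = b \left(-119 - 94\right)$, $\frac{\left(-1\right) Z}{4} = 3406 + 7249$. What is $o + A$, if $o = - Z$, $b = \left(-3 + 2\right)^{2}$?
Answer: $42407$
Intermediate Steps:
$Z = -42620$ ($Z = - 4 \left(3406 + 7249\right) = \left(-4\right) 10655 = -42620$)
$b = 1$ ($b = \left(-1\right)^{2} = 1$)
$o = 42620$ ($o = \left(-1\right) \left(-42620\right) = 42620$)
$A = -213$ ($A = 1 \left(-119 - 94\right) = 1 \left(-213\right) = -213$)
$o + A = 42620 - 213 = 42407$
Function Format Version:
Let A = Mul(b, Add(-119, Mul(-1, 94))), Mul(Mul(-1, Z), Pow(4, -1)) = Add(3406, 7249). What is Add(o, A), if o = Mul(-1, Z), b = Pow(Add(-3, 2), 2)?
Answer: 42407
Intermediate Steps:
Z = -42620 (Z = Mul(-4, Add(3406, 7249)) = Mul(-4, 10655) = -42620)
b = 1 (b = Pow(-1, 2) = 1)
o = 42620 (o = Mul(-1, -42620) = 42620)
A = -213 (A = Mul(1, Add(-119, Mul(-1, 94))) = Mul(1, Add(-119, -94)) = Mul(1, -213) = -213)
Add(o, A) = Add(42620, -213) = 42407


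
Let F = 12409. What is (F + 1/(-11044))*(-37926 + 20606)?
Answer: -593404828350/2761 ≈ -2.1492e+8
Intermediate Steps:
(F + 1/(-11044))*(-37926 + 20606) = (12409 + 1/(-11044))*(-37926 + 20606) = (12409 - 1/11044)*(-17320) = (137044995/11044)*(-17320) = -593404828350/2761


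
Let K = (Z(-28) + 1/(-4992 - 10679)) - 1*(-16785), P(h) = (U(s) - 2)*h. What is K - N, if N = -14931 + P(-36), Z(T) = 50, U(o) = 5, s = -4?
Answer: 499497453/15671 ≈ 31874.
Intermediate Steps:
P(h) = 3*h (P(h) = (5 - 2)*h = 3*h)
N = -15039 (N = -14931 + 3*(-36) = -14931 - 108 = -15039)
K = 263821284/15671 (K = (50 + 1/(-4992 - 10679)) - 1*(-16785) = (50 + 1/(-15671)) + 16785 = (50 - 1/15671) + 16785 = 783549/15671 + 16785 = 263821284/15671 ≈ 16835.)
K - N = 263821284/15671 - 1*(-15039) = 263821284/15671 + 15039 = 499497453/15671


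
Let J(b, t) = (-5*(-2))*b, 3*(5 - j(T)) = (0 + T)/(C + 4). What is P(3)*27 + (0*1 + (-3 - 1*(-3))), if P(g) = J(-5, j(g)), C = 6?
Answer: -1350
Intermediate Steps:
j(T) = 5 - T/30 (j(T) = 5 - (0 + T)/(3*(6 + 4)) = 5 - T/(3*10) = 5 - T/30)
J(b, t) = 10*b
P(g) = -50 (P(g) = 10*(-5) = -50)
P(3)*27 + (0*1 + (-3 - 1*(-3))) = -50*27 + (0*1 + (-3 - 1*(-3))) = -1350 + (0 + (-3 + 3)) = -1350 + (0 + 0) = -1350 + 0 = -1350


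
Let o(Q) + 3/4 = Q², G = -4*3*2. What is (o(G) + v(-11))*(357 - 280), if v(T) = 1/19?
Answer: 3366671/76 ≈ 44298.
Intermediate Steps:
v(T) = 1/19
G = -24 (G = -12*2 = -24)
o(Q) = -¾ + Q²
(o(G) + v(-11))*(357 - 280) = ((-¾ + (-24)²) + 1/19)*(357 - 280) = ((-¾ + 576) + 1/19)*77 = (2301/4 + 1/19)*77 = (43723/76)*77 = 3366671/76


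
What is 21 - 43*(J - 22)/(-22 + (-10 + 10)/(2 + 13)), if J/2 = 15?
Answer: 403/11 ≈ 36.636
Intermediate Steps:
J = 30 (J = 2*15 = 30)
21 - 43*(J - 22)/(-22 + (-10 + 10)/(2 + 13)) = 21 - 43*(30 - 22)/(-22 + (-10 + 10)/(2 + 13)) = 21 - 344/(-22 + 0/15) = 21 - 344/(-22 + 0*(1/15)) = 21 - 344/(-22 + 0) = 21 - 344/(-22) = 21 - 344*(-1)/22 = 21 - 43*(-4/11) = 21 + 172/11 = 403/11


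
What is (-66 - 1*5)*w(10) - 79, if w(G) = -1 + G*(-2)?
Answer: 1412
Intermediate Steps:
w(G) = -1 - 2*G
(-66 - 1*5)*w(10) - 79 = (-66 - 1*5)*(-1 - 2*10) - 79 = (-66 - 5)*(-1 - 20) - 79 = -71*(-21) - 79 = 1491 - 79 = 1412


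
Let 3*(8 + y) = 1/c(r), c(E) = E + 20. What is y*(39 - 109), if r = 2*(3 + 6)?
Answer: 31885/57 ≈ 559.39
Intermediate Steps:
r = 18 (r = 2*9 = 18)
c(E) = 20 + E
y = -911/114 (y = -8 + 1/(3*(20 + 18)) = -8 + (⅓)/38 = -8 + (⅓)*(1/38) = -8 + 1/114 = -911/114 ≈ -7.9912)
y*(39 - 109) = -911*(39 - 109)/114 = -911/114*(-70) = 31885/57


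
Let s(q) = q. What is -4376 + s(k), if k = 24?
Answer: -4352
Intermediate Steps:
-4376 + s(k) = -4376 + 24 = -4352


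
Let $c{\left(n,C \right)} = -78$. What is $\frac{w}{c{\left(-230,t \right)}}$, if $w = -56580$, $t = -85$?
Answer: $\frac{9430}{13} \approx 725.38$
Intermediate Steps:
$\frac{w}{c{\left(-230,t \right)}} = - \frac{56580}{-78} = \left(-56580\right) \left(- \frac{1}{78}\right) = \frac{9430}{13}$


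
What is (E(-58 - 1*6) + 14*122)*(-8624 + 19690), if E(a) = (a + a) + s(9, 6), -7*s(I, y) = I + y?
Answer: 122223970/7 ≈ 1.7461e+7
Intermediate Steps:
s(I, y) = -I/7 - y/7 (s(I, y) = -(I + y)/7 = -I/7 - y/7)
E(a) = -15/7 + 2*a (E(a) = (a + a) + (-⅐*9 - ⅐*6) = 2*a + (-9/7 - 6/7) = 2*a - 15/7 = -15/7 + 2*a)
(E(-58 - 1*6) + 14*122)*(-8624 + 19690) = ((-15/7 + 2*(-58 - 1*6)) + 14*122)*(-8624 + 19690) = ((-15/7 + 2*(-58 - 6)) + 1708)*11066 = ((-15/7 + 2*(-64)) + 1708)*11066 = ((-15/7 - 128) + 1708)*11066 = (-911/7 + 1708)*11066 = (11045/7)*11066 = 122223970/7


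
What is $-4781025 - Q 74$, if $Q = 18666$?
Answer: $-6162309$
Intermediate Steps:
$-4781025 - Q 74 = -4781025 - 18666 \cdot 74 = -4781025 - 1381284 = -6162309$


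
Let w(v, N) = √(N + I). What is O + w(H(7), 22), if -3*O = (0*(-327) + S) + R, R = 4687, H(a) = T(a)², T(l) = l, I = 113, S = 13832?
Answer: -6173 + 3*√15 ≈ -6161.4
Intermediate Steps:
H(a) = a²
w(v, N) = √(113 + N) (w(v, N) = √(N + 113) = √(113 + N))
O = -6173 (O = -((0*(-327) + 13832) + 4687)/3 = -((0 + 13832) + 4687)/3 = -(13832 + 4687)/3 = -⅓*18519 = -6173)
O + w(H(7), 22) = -6173 + √(113 + 22) = -6173 + √135 = -6173 + 3*√15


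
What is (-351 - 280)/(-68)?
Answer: 631/68 ≈ 9.2794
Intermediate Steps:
(-351 - 280)/(-68) = -1/68*(-631) = 631/68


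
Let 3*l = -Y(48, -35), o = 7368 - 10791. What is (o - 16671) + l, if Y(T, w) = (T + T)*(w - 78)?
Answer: -16478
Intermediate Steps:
Y(T, w) = 2*T*(-78 + w) (Y(T, w) = (2*T)*(-78 + w) = 2*T*(-78 + w))
o = -3423
l = 3616 (l = (-2*48*(-78 - 35))/3 = (-2*48*(-113))/3 = (-1*(-10848))/3 = (1/3)*10848 = 3616)
(o - 16671) + l = (-3423 - 16671) + 3616 = -20094 + 3616 = -16478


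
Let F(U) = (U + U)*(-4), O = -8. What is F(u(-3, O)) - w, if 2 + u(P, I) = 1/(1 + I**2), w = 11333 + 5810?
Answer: -1113263/65 ≈ -17127.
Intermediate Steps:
w = 17143
u(P, I) = -2 + 1/(1 + I**2)
F(U) = -8*U (F(U) = (2*U)*(-4) = -8*U)
F(u(-3, O)) - w = -8*(-1 - 2*(-8)**2)/(1 + (-8)**2) - 1*17143 = -8*(-1 - 2*64)/(1 + 64) - 17143 = -8*(-1 - 128)/65 - 17143 = -8*(-129)/65 - 17143 = -8*(-129/65) - 17143 = 1032/65 - 17143 = -1113263/65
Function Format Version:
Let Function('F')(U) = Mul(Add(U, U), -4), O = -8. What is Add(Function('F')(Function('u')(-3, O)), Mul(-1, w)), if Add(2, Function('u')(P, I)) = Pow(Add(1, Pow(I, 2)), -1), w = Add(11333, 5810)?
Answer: Rational(-1113263, 65) ≈ -17127.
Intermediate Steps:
w = 17143
Function('u')(P, I) = Add(-2, Pow(Add(1, Pow(I, 2)), -1))
Function('F')(U) = Mul(-8, U) (Function('F')(U) = Mul(Mul(2, U), -4) = Mul(-8, U))
Add(Function('F')(Function('u')(-3, O)), Mul(-1, w)) = Add(Mul(-8, Mul(Pow(Add(1, Pow(-8, 2)), -1), Add(-1, Mul(-2, Pow(-8, 2))))), Mul(-1, 17143)) = Add(Mul(-8, Mul(Pow(Add(1, 64), -1), Add(-1, Mul(-2, 64)))), -17143) = Add(Mul(-8, Mul(Pow(65, -1), Add(-1, -128))), -17143) = Add(Mul(-8, Mul(Rational(1, 65), -129)), -17143) = Add(Mul(-8, Rational(-129, 65)), -17143) = Add(Rational(1032, 65), -17143) = Rational(-1113263, 65)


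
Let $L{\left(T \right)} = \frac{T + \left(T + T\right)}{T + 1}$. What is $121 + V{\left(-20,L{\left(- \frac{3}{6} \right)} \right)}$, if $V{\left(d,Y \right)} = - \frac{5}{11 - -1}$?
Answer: $\frac{1447}{12} \approx 120.58$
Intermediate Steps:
$L{\left(T \right)} = \frac{3 T}{1 + T}$ ($L{\left(T \right)} = \frac{T + 2 T}{1 + T} = \frac{3 T}{1 + T}$)
$V{\left(d,Y \right)} = - \frac{5}{12}$ ($V{\left(d,Y \right)} = - \frac{5}{11 + 1} = - \frac{5}{12}$)
$121 + V{\left(-20,L{\left(- \frac{3}{6} \right)} \right)} = 121 - \frac{5}{12} = \frac{1447}{12}$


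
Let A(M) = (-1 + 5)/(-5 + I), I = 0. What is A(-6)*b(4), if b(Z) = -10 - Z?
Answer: 56/5 ≈ 11.200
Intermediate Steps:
A(M) = -⅘ (A(M) = (-1 + 5)/(-5 + 0) = 4/(-5) = 4*(-⅕) = -⅘)
A(-6)*b(4) = -4*(-10 - 1*4)/5 = -4*(-10 - 4)/5 = -⅘*(-14) = 56/5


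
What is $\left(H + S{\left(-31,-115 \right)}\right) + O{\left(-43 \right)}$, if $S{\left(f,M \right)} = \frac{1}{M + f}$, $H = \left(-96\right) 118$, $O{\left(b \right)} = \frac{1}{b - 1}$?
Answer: $- \frac{36385631}{3212} \approx -11328.0$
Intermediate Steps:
$O{\left(b \right)} = \frac{1}{-1 + b}$
$H = -11328$
$\left(H + S{\left(-31,-115 \right)}\right) + O{\left(-43 \right)} = \left(-11328 + \frac{1}{-115 - 31}\right) + \frac{1}{-1 - 43} = \left(-11328 + \frac{1}{-146}\right) + \frac{1}{-44} = \left(-11328 - \frac{1}{146}\right) - \frac{1}{44} = - \frac{1653889}{146} - \frac{1}{44} = - \frac{36385631}{3212}$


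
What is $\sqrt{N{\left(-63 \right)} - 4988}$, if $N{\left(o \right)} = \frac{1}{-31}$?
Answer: $\frac{9 i \sqrt{59179}}{31} \approx 70.626 i$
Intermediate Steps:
$N{\left(o \right)} = - \frac{1}{31}$
$\sqrt{N{\left(-63 \right)} - 4988} = \sqrt{- \frac{1}{31} - 4988} = \sqrt{- \frac{154629}{31}} = \frac{9 i \sqrt{59179}}{31}$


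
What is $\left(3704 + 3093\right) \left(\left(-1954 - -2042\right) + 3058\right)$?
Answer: $21383362$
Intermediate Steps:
$\left(3704 + 3093\right) \left(\left(-1954 - -2042\right) + 3058\right) = 6797 \left(\left(-1954 + 2042\right) + 3058\right) = 6797 \left(88 + 3058\right) = 6797 \cdot 3146 = 21383362$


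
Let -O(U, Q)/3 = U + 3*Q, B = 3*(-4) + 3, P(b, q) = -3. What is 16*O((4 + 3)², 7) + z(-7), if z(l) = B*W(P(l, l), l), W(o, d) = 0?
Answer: -3360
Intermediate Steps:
B = -9 (B = -12 + 3 = -9)
O(U, Q) = -9*Q - 3*U (O(U, Q) = -3*(U + 3*Q) = -9*Q - 3*U)
z(l) = 0 (z(l) = -9*0 = 0)
16*O((4 + 3)², 7) + z(-7) = 16*(-9*7 - 3*(4 + 3)²) + 0 = 16*(-63 - 3*7²) + 0 = 16*(-63 - 3*49) + 0 = 16*(-63 - 147) + 0 = 16*(-210) + 0 = -3360 + 0 = -3360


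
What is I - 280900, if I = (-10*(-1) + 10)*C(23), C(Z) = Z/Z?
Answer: -280880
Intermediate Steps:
C(Z) = 1
I = 20 (I = (-10*(-1) + 10)*1 = (10 + 10)*1 = 20*1 = 20)
I - 280900 = 20 - 280900 = -280880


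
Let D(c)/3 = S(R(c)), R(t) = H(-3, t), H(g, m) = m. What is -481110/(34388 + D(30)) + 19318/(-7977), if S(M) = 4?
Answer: -450235367/27440880 ≈ -16.407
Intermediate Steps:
R(t) = t
D(c) = 12 (D(c) = 3*4 = 12)
-481110/(34388 + D(30)) + 19318/(-7977) = -481110/(34388 + 12) + 19318/(-7977) = -481110/34400 + 19318*(-1/7977) = -481110*1/34400 - 19318/7977 = -48111/3440 - 19318/7977 = -450235367/27440880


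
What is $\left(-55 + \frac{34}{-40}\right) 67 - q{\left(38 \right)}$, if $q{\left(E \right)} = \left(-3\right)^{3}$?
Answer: $- \frac{74299}{20} \approx -3714.9$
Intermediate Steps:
$q{\left(E \right)} = -27$
$\left(-55 + \frac{34}{-40}\right) 67 - q{\left(38 \right)} = \left(-55 + \frac{34}{-40}\right) 67 - -27 = \left(-55 + 34 \left(- \frac{1}{40}\right)\right) 67 + 27 = \left(-55 - \frac{17}{20}\right) 67 + 27 = \left(- \frac{1117}{20}\right) 67 + 27 = - \frac{74839}{20} + 27 = - \frac{74299}{20}$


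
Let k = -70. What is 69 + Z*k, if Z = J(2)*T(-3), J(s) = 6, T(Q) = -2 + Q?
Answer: 2169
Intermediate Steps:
Z = -30 (Z = 6*(-2 - 3) = 6*(-5) = -30)
69 + Z*k = 69 - 30*(-70) = 69 + 2100 = 2169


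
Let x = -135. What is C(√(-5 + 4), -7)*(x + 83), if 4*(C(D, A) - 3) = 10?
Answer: -286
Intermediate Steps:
C(D, A) = 11/2 (C(D, A) = 3 + (¼)*10 = 3 + 5/2 = 11/2)
C(√(-5 + 4), -7)*(x + 83) = 11*(-135 + 83)/2 = (11/2)*(-52) = -286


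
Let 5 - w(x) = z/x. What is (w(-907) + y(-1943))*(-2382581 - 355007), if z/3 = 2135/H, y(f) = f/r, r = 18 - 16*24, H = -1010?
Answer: -472779788621672/16764081 ≈ -2.8202e+7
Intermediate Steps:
r = -366 (r = 18 - 384 = -366)
y(f) = -f/366 (y(f) = f/(-366) = f*(-1/366) = -f/366)
z = -1281/202 (z = 3*(2135/(-1010)) = 3*(2135*(-1/1010)) = 3*(-427/202) = -1281/202 ≈ -6.3416)
w(x) = 5 + 1281/(202*x) (w(x) = 5 - (-1281)/(202*x) = 5 + 1281/(202*x))
(w(-907) + y(-1943))*(-2382581 - 355007) = ((5 + (1281/202)/(-907)) - 1/366*(-1943))*(-2382581 - 355007) = ((5 + (1281/202)*(-1/907)) + 1943/366)*(-2737588) = ((5 - 1281/183214) + 1943/366)*(-2737588) = (914789/183214 + 1943/366)*(-2737588) = (172699394/16764081)*(-2737588) = -472779788621672/16764081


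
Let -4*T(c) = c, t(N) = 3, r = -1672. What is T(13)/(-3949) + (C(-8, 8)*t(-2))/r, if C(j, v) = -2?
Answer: 331/75031 ≈ 0.0044115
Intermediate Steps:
T(c) = -c/4
T(13)/(-3949) + (C(-8, 8)*t(-2))/r = -1/4*13/(-3949) - 2*3/(-1672) = -13/4*(-1/3949) - 6*(-1/1672) = 13/15796 + 3/836 = 331/75031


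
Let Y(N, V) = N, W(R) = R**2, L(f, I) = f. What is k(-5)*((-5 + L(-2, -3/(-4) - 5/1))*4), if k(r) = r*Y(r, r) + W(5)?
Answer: -1400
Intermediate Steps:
k(r) = 25 + r**2 (k(r) = r*r + 5**2 = r**2 + 25 = 25 + r**2)
k(-5)*((-5 + L(-2, -3/(-4) - 5/1))*4) = (25 + (-5)**2)*((-5 - 2)*4) = (25 + 25)*(-7*4) = 50*(-28) = -1400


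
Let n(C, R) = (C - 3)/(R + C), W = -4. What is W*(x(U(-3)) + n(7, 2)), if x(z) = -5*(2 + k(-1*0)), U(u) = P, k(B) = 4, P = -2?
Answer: 1064/9 ≈ 118.22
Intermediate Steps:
U(u) = -2
n(C, R) = (-3 + C)/(C + R)
x(z) = -30 (x(z) = -5*(2 + 4) = -5*6 = -30)
W*(x(U(-3)) + n(7, 2)) = -4*(-30 + (-3 + 7)/(7 + 2)) = -4*(-30 + 4/9) = -4*(-266/9) = 1064/9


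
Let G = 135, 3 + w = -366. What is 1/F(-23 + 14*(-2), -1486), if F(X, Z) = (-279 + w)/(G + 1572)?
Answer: -569/216 ≈ -2.6343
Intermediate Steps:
w = -369 (w = -3 - 366 = -369)
F(X, Z) = -216/569 (F(X, Z) = (-279 - 369)/(135 + 1572) = -648/1707 = -648*1/1707 = -216/569)
1/F(-23 + 14*(-2), -1486) = 1/(-216/569) = -569/216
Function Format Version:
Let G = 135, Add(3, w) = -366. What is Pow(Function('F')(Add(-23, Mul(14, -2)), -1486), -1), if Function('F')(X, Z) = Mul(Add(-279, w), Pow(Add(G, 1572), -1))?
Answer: Rational(-569, 216) ≈ -2.6343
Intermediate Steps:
w = -369 (w = Add(-3, -366) = -369)
Function('F')(X, Z) = Rational(-216, 569) (Function('F')(X, Z) = Mul(Add(-279, -369), Pow(Add(135, 1572), -1)) = Mul(-648, Pow(1707, -1)) = Mul(-648, Rational(1, 1707)) = Rational(-216, 569))
Pow(Function('F')(Add(-23, Mul(14, -2)), -1486), -1) = Pow(Rational(-216, 569), -1) = Rational(-569, 216)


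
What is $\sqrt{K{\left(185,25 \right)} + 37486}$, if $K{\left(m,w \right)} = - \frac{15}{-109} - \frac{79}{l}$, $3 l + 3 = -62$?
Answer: $\frac{\sqrt{1881883111030}}{7085} \approx 193.62$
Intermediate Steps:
$l = - \frac{65}{3}$ ($l = -1 + \frac{1}{3} \left(-62\right) = -1 - \frac{62}{3} = - \frac{65}{3} \approx -21.667$)
$K{\left(m,w \right)} = \frac{26808}{7085}$ ($K{\left(m,w \right)} = - \frac{15}{-109} - \frac{79}{- \frac{65}{3}} = \left(-15\right) \left(- \frac{1}{109}\right) - - \frac{237}{65} = \frac{15}{109} + \frac{237}{65} = \frac{26808}{7085}$)
$\sqrt{K{\left(185,25 \right)} + 37486} = \sqrt{\frac{26808}{7085} + 37486} = \sqrt{\frac{265615118}{7085}} = \frac{\sqrt{1881883111030}}{7085}$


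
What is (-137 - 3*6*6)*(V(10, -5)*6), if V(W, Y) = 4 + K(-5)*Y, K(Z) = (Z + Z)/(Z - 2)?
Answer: 4620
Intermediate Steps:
K(Z) = 2*Z/(-2 + Z) (K(Z) = (2*Z)/(-2 + Z) = 2*Z/(-2 + Z))
V(W, Y) = 4 + 10*Y/7 (V(W, Y) = 4 + (2*(-5)/(-2 - 5))*Y = 4 + (2*(-5)/(-7))*Y = 4 + (2*(-5)*(-1/7))*Y = 4 + 10*Y/7)
(-137 - 3*6*6)*(V(10, -5)*6) = (-137 - 3*6*6)*((4 + (10/7)*(-5))*6) = (-137 - 18*6)*((4 - 50/7)*6) = (-137 - 108)*(-22/7*6) = -245*(-132/7) = 4620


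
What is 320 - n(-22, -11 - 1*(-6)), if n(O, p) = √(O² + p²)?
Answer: 320 - √509 ≈ 297.44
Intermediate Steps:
320 - n(-22, -11 - 1*(-6)) = 320 - √((-22)² + (-11 - 1*(-6))²) = 320 - √(484 + (-11 + 6)²) = 320 - √(484 + (-5)²) = 320 - √(484 + 25) = 320 - √509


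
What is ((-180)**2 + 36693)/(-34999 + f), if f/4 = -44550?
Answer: -69093/213199 ≈ -0.32408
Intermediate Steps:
f = -178200 (f = 4*(-44550) = -178200)
((-180)**2 + 36693)/(-34999 + f) = ((-180)**2 + 36693)/(-34999 - 178200) = (32400 + 36693)/(-213199) = 69093*(-1/213199) = -69093/213199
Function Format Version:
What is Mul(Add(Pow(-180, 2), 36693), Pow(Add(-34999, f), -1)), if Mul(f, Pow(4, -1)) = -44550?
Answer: Rational(-69093, 213199) ≈ -0.32408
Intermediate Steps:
f = -178200 (f = Mul(4, -44550) = -178200)
Mul(Add(Pow(-180, 2), 36693), Pow(Add(-34999, f), -1)) = Mul(Add(Pow(-180, 2), 36693), Pow(Add(-34999, -178200), -1)) = Mul(Add(32400, 36693), Pow(-213199, -1)) = Mul(69093, Rational(-1, 213199)) = Rational(-69093, 213199)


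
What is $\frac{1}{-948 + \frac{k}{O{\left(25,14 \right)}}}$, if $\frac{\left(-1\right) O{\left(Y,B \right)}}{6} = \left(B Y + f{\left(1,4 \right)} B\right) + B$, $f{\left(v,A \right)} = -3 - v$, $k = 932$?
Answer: $- \frac{462}{438209} \approx -0.0010543$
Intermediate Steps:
$O{\left(Y,B \right)} = 18 B - 6 B Y$ ($O{\left(Y,B \right)} = - 6 \left(\left(B Y + \left(-3 - 1\right) B\right) + B\right) = - 6 \left(\left(B Y - 4 B\right) + B\right) = - 6 \left(\left(- 4 B + B Y\right) + B\right) = - 6 \left(- 3 B + B Y\right) = 18 B - 6 B Y$)
$\frac{1}{-948 + \frac{k}{O{\left(25,14 \right)}}} = \frac{1}{-948 + \frac{932}{6 \cdot 14 \left(3 - 25\right)}} = \frac{1}{-948 + \frac{932}{6 \cdot 14 \left(-22\right)}} = \frac{1}{-948 + \frac{932}{-1848}} = \frac{1}{-948 + 932 \left(- \frac{1}{1848}\right)} = \frac{1}{-948 - \frac{233}{462}} = \frac{1}{- \frac{438209}{462}} = - \frac{462}{438209}$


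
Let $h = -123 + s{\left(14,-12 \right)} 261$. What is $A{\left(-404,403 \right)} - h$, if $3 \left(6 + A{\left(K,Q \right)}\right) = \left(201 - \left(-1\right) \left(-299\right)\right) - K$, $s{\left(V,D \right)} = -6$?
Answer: $1785$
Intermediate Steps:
$A{\left(K,Q \right)} = - \frac{116}{3} - \frac{K}{3}$ ($A{\left(K,Q \right)} = -6 + \frac{\left(201 - \left(-1\right) \left(-299\right)\right) - K}{3} = -6 + \frac{\left(201 - 299\right) - K}{3} = -6 + \frac{-98 - K}{3} = -6 - \left(\frac{98}{3} + \frac{K}{3}\right) = - \frac{116}{3} - \frac{K}{3}$)
$h = -1689$ ($h = -123 - 1566 = -1689$)
$A{\left(-404,403 \right)} - h = \left(- \frac{116}{3} - - \frac{404}{3}\right) - -1689 = \left(- \frac{116}{3} + \frac{404}{3}\right) + 1689 = 96 + 1689 = 1785$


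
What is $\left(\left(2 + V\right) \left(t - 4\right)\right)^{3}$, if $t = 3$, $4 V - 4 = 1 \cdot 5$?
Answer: $- \frac{4913}{64} \approx -76.766$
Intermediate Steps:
$V = \frac{9}{4}$ ($V = 1 + \frac{1 \cdot 5}{4} = 1 + \frac{1}{4} \cdot 5 = 1 + \frac{5}{4} = \frac{9}{4} \approx 2.25$)
$\left(\left(2 + V\right) \left(t - 4\right)\right)^{3} = \left(\left(2 + \frac{9}{4}\right) \left(3 - 4\right)\right)^{3} = \left(\frac{17}{4} \left(-1\right)\right)^{3} = \left(- \frac{17}{4}\right)^{3} = - \frac{4913}{64}$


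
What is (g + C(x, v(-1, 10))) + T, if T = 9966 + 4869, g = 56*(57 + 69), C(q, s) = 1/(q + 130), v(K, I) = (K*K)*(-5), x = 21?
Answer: 3305542/151 ≈ 21891.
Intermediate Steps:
v(K, I) = -5*K**2 (v(K, I) = K**2*(-5) = -5*K**2)
C(q, s) = 1/(130 + q)
g = 7056 (g = 56*126 = 7056)
T = 14835
(g + C(x, v(-1, 10))) + T = (7056 + 1/(130 + 21)) + 14835 = (7056 + 1/151) + 14835 = 1065457/151 + 14835 = 3305542/151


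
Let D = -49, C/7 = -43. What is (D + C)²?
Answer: 122500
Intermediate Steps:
C = -301 (C = 7*(-43) = -301)
(D + C)² = (-49 - 301)² = (-350)² = 122500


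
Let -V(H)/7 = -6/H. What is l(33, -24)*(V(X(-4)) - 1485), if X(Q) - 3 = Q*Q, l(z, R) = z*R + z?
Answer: 21383307/19 ≈ 1.1254e+6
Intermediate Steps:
l(z, R) = z + R*z (l(z, R) = R*z + z = z + R*z)
X(Q) = 3 + Q**2 (X(Q) = 3 + Q*Q = 3 + Q**2)
V(H) = 42/H (V(H) = -(-42)/H = 42/H)
l(33, -24)*(V(X(-4)) - 1485) = (33*(1 - 24))*(42/(3 + (-4)**2) - 1485) = (33*(-23))*(42/(3 + 16) - 1485) = -759*(42/19 - 1485) = -759*(-28173/19) = 21383307/19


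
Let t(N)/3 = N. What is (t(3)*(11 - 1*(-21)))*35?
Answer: 10080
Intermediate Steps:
t(N) = 3*N
(t(3)*(11 - 1*(-21)))*35 = ((3*3)*(11 - 1*(-21)))*35 = (9*(11 + 21))*35 = (9*32)*35 = 288*35 = 10080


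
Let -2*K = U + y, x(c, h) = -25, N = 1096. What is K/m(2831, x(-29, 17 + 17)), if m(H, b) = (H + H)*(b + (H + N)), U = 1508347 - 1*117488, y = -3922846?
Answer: 2531987/44186248 ≈ 0.057303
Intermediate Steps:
U = 1390859 (U = 1508347 - 117488 = 1390859)
m(H, b) = 2*H*(1096 + H + b) (m(H, b) = (H + H)*(b + (H + 1096)) = (2*H)*(b + (1096 + H)) = (2*H)*(1096 + H + b) = 2*H*(1096 + H + b))
K = 2531987/2 (K = -(1390859 - 3922846)/2 = -½*(-2531987) = 2531987/2 ≈ 1.2660e+6)
K/m(2831, x(-29, 17 + 17)) = 2531987/(2*((2*2831*(1096 + 2831 - 25)))) = 2531987/(2*((2*2831*3902))) = (2531987/2)/22093124 = (2531987/2)*(1/22093124) = 2531987/44186248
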